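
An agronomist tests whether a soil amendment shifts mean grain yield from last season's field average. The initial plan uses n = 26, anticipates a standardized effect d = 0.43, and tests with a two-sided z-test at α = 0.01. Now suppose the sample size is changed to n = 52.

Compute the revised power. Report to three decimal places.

With n = 52: δ = d·√n = 0.43 × √52 = 3.1008. Critical value z_{0.005} = 2.576.
Revised power = Φ(δ − 2.576) + Φ(−δ − 2.576) = Φ(0.525) + Φ(-5.677) = 0.7002 + 0.0000 = 0.7002.

Power ≈ 0.700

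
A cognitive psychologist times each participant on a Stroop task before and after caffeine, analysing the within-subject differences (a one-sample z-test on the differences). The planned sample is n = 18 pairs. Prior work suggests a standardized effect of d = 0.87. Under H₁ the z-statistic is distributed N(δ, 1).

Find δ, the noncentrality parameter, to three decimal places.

δ = d·√n = 0.87 × √18 = 3.6911

δ ≈ 3.691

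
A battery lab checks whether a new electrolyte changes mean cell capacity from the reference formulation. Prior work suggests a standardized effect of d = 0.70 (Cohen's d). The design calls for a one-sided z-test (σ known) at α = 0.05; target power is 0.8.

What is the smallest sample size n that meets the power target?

For power 0.8 need Φ(δ − z_{0.05}) = 0.8, so δ = z_{0.05} + z_{0.20} = 1.645 + 0.842 = 2.486.
δ = d·√n ⇒ n = (δ/d)² = (2.486 / 0.70)² = 12.62.
Rounding up, n = 13.

n = 13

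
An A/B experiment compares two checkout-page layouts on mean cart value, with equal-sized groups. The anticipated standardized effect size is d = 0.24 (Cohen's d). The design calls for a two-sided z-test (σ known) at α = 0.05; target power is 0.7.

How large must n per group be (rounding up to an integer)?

Set Φ(δ − 1.960) = 0.7; then δ − 1.960 = Φ⁻¹(0.7) = 0.524, giving δ = 2.484.
(The Φ(−δ − z_{α/2}) term is vanishingly small for δ > 0 and is dropped in the standard sample-size formula.)
δ = d·√(n/2) ⇒ n = 2(δ/d)² = 2 × (2.484 / 0.24)² = 214.31.
Rounding up, n = 215 per group.

n = 215 per group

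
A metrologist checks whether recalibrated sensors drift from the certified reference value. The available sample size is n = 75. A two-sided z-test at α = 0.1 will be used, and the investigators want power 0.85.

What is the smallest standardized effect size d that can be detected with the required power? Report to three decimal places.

d ≈ 0.310

Required noncentrality: δ = z_{0.05} + z_{0.15} = 1.645 + 1.036 = 2.681.
(The second rejection-region term Φ(−δ − z_{α/2}) is negligible and dropped.)
δ = d·√n ⇒ d = δ/√n = 2.681/√75 = 0.3096.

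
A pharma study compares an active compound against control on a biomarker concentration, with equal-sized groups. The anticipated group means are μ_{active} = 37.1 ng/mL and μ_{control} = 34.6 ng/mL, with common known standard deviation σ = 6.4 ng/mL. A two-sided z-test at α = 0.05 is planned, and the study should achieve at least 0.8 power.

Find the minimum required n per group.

n = 103 per group

Standardized effect: d = |μ_{active} − μ_{control}| / σ = |37.1 − 34.6| / 6.4 = 0.3906
Set Φ(δ − 1.960) = 0.8; then δ − 1.960 = Φ⁻¹(0.8) = 0.842, giving δ = 2.802.
(Ignoring the negligible lower-tail rejection probability gives the usual closed-form inversion.)
δ = d·√(n/2) ⇒ n = 2(δ/d)² = 2 × (2.802 / 0.3906)² = 102.88.
Round up to the next whole unit.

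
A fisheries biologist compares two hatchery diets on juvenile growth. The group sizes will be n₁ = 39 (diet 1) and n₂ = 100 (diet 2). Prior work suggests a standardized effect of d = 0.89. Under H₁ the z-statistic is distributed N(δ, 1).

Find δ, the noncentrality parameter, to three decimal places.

δ = d / √(1/n₁ + 1/n₂) = 0.89 / √(1/39 + 1/100) = 4.7143

δ ≈ 4.714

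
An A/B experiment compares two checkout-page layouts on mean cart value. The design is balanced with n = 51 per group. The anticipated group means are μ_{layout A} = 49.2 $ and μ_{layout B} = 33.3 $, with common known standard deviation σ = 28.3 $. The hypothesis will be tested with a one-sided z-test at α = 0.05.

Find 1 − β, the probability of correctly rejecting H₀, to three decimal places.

Standardized effect: d = |μ_{layout A} − μ_{layout B}| / σ = |49.2 − 33.3| / 28.3 = 0.5618
Noncentrality parameter: δ = d·√(n/2) = 0.5618 × √(51/2) = 2.8371
One-sided α = 0.05 → critical value z_{0.05} = 1.645.
Power = Φ(δ − 1.645) = Φ(1.192) = 0.8834.

Power ≈ 0.883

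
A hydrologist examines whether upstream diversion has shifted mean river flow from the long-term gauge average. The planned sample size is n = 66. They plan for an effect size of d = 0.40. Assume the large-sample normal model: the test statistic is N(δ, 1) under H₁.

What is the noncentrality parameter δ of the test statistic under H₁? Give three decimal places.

δ ≈ 3.250

δ = d·√n = 0.40 × √66 = 3.2496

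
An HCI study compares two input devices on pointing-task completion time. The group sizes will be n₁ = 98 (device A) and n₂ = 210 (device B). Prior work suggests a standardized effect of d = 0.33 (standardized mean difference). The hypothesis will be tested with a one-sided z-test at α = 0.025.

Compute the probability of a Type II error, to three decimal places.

β ≈ 0.230

Noncentrality parameter: δ = d / √(1/n₁ + 1/n₂) = 0.33 / √(1/98 + 1/210) = 2.6975
One-sided α = 0.025 → critical value z_{0.025} = 1.960.
Power = P(Z > 1.960 − δ) = Φ(0.738) = 0.7696.
Type II error: β = 1 − power = 1 − 0.7696 = 0.2304.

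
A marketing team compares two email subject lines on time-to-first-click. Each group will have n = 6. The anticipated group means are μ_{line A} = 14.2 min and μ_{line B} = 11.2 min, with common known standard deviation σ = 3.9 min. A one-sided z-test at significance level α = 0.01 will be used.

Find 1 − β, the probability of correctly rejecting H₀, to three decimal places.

Power ≈ 0.160

Standardized effect: d = |μ_{line A} − μ_{line B}| / σ = |14.2 − 11.2| / 3.9 = 0.7692
Noncentrality parameter: δ = d·√(n/2) = 0.7692 × √(6/2) = 1.3323
One-sided α = 0.01 → critical value z_{0.01} = 2.326.
Power = Φ(δ − 2.326) = Φ(-0.994) = 0.1601.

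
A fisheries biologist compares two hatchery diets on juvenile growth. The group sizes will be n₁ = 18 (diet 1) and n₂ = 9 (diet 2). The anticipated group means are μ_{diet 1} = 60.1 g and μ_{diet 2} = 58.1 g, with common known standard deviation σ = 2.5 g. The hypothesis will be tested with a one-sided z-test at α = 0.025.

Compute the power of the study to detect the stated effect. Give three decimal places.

Standardized effect: d = |μ_{diet 1} − μ_{diet 2}| / σ = |60.1 − 58.1| / 2.5 = 0.8000
Noncentrality parameter: δ = d / √(1/n₁ + 1/n₂) = 0.8000 / √(1/18 + 1/9) = 1.9596
Critical value for a one-sided test at α = 0.025: z_α = 1.960.
Power = P(Z > 1.960 − δ) = Φ(0.000) = 0.4999.

Power ≈ 0.500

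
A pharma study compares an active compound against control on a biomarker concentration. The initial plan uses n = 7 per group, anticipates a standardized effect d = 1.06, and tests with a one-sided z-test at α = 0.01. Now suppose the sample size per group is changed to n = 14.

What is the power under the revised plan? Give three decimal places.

With n = 14 per group: δ = d·√(n/2) = 1.06 × √(14/2) = 2.8045. Critical value z_{0.01} = 2.326.
Revised power = P(Z > 2.326 − δ) = Φ(0.478) = 0.6837.

Power ≈ 0.684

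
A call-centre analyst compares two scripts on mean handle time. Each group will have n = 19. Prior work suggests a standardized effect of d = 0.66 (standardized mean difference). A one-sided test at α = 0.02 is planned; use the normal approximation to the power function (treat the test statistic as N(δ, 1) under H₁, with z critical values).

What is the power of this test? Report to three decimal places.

Noncentrality parameter: δ = d·√(n/2) = 0.66 × √(19/2) = 2.0343
One-sided α = 0.02 → critical value z_{0.02} = 2.054.
Power = P(Z > 2.054 − δ) = Φ(-0.019) = 0.4922.

Power ≈ 0.492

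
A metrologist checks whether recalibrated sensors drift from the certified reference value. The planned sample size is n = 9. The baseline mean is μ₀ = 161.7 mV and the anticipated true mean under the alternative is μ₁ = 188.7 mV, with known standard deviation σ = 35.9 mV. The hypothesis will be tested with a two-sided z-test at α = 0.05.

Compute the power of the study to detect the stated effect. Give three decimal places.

Power ≈ 0.617

Standardized effect: d = |μ₁ − μ₀| / σ = |188.7 − 161.7| / 35.9 = 0.7521
Noncentrality parameter: δ = d·√n = 0.7521 × √9 = 2.2563
Two-sided α = 0.05 → critical value z_{0.025} = 1.960.
Power = Φ(δ − 1.960) + Φ(−δ − 1.960) = Φ(0.296) + Φ(-4.216) = 0.6165 + 0.0000 = 0.6165.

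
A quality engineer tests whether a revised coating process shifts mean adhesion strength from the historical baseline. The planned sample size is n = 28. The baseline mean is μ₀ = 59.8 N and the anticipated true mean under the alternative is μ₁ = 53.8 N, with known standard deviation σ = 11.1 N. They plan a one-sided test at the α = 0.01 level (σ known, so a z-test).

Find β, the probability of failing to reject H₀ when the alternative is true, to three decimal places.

β ≈ 0.297

Standardized effect: d = |μ₁ − μ₀| / σ = |53.8 − 59.8| / 11.1 = 0.5405
Noncentrality parameter: δ = d·√n = 0.5405 × √28 = 2.8603
One-sided α = 0.01 → critical value z_{0.01} = 2.326.
Power = Φ(δ − 2.326) = Φ(0.534) = 0.7033.
Type II error: β = 1 − power = 1 − 0.7033 = 0.2967.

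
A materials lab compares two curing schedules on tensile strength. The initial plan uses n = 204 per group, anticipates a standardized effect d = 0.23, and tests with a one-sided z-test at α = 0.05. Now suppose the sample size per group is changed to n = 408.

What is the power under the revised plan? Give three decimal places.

Power ≈ 0.950

With n = 408 per group: δ = d·√(n/2) = 0.23 × √(408/2) = 3.2851. Critical value z_{0.05} = 1.645.
Revised power = Φ(δ − 1.645) = Φ(1.640) = 0.9495.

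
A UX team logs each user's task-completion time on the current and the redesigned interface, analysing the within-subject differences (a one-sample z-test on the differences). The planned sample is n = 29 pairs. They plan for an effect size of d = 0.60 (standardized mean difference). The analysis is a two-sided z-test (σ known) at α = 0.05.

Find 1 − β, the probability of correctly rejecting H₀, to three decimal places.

Power ≈ 0.898

Noncentrality parameter: δ = d·√n = 0.60 × √29 = 3.2311
Critical value for a two-sided test at α = 0.05: z_{α/2} = 1.960.
Power = Φ(δ − 1.960) + Φ(−δ − 1.960) = Φ(1.271) + Φ(-5.191) = 0.8982 + 0.0000 = 0.8982.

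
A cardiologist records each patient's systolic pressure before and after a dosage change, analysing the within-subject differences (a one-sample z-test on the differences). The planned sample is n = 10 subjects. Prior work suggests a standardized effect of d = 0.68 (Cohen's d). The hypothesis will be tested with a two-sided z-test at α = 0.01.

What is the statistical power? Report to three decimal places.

Power ≈ 0.335

Noncentrality parameter: δ = d·√n = 0.68 × √10 = 2.1503
Two-sided α = 0.01 → critical value z_{0.005} = 2.576.
Power = Φ(δ − 2.576) + Φ(−δ − 2.576) = Φ(-0.425) + Φ(-4.726) = 0.3352 + 0.0000 = 0.3352.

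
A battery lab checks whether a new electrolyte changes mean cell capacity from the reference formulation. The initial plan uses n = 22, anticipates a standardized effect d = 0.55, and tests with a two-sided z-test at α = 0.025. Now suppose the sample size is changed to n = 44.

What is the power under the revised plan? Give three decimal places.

With n = 44: δ = d·√n = 0.55 × √44 = 3.6483. Critical value z_{0.0125} = 2.241.
Revised power = Φ(δ − 2.241) + Φ(−δ − 2.241) = Φ(1.407) + Φ(-5.890) = 0.9203 + 0.0000 = 0.9203.

Power ≈ 0.920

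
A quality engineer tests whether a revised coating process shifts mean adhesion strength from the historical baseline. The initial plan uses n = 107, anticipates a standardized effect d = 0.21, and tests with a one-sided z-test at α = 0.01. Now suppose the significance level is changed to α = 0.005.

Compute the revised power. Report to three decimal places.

Power ≈ 0.343

δ = d·√n = 0.21 × √107 = 2.1723 (unchanged). New critical value: z_{0.005} = 2.576.
Revised power = P(Z > 2.576 − δ) = Φ(-0.404) = 0.3433.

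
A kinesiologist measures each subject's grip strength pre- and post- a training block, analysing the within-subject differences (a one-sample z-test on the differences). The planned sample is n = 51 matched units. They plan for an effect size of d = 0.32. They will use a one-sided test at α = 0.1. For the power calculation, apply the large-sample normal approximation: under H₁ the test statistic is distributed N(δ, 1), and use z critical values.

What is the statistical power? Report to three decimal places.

Noncentrality parameter: δ = d·√n = 0.32 × √51 = 2.2853
Critical value for a one-sided test at α = 0.1: z_α = 1.282.
Power = P(Z > 1.282 − δ) = Φ(1.004) = 0.8422.

Power ≈ 0.842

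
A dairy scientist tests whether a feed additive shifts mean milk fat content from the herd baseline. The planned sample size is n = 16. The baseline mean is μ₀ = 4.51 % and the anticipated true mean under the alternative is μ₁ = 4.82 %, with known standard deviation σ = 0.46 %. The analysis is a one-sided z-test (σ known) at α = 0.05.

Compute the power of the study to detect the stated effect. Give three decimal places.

Standardized effect: d = |μ₁ − μ₀| / σ = |4.82 − 4.51| / 0.46 = 0.6739
Noncentrality parameter: δ = d·√n = 0.6739 × √16 = 2.6957
One-sided α = 0.05 → critical value z_{0.05} = 1.645.
Power = Φ(δ − 1.645) = Φ(1.051) = 0.8533.

Power ≈ 0.853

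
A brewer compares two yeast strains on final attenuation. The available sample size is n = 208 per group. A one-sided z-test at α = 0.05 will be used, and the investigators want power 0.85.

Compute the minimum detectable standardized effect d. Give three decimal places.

Required noncentrality: δ = z_{0.05} + z_{0.15} = 1.645 + 1.036 = 2.681.
δ = d·√(n/2) ⇒ d = δ/√(n/2) = 2.681/√(208/2) = 0.2629.

d ≈ 0.263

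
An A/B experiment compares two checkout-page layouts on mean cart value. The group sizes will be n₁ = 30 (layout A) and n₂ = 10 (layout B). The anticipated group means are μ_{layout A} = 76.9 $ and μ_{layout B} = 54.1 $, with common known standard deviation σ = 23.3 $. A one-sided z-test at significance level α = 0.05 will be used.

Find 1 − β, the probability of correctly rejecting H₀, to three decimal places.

Standardized effect: d = |μ_{layout A} − μ_{layout B}| / σ = |76.9 − 54.1| / 23.3 = 0.9785
Noncentrality parameter: δ = d / √(1/n₁ + 1/n₂) = 0.9785 / √(1/30 + 1/10) = 2.6798
One-sided α = 0.05 → critical value z_{0.05} = 1.645.
Power = Φ(δ − 1.645) = Φ(1.035) = 0.8497.

Power ≈ 0.850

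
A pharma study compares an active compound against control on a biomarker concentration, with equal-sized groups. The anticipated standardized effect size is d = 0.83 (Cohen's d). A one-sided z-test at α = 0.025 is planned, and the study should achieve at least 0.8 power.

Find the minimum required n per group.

Set Φ(δ − 1.960) = 0.8; then δ − 1.960 = Φ⁻¹(0.8) = 0.842, giving δ = 2.802.
δ = d·√(n/2) ⇒ n = 2(δ/d)² = 2 × (2.802 / 0.83)² = 22.79.
Round up to the next whole unit.

n = 23 per group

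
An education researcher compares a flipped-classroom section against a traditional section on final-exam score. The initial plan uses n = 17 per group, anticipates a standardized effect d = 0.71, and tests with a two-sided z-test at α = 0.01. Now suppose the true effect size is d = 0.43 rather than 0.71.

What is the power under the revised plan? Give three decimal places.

Power ≈ 0.093

With d = 0.43: δ = d·√(n/2) = 0.43 × √(17/2) = 1.2537. Critical value z_{0.005} = 2.576.
Revised power = Φ(δ − 2.576) + Φ(−δ − 2.576) = Φ(-1.322) + Φ(-3.829) = 0.0931 + 0.0001 = 0.0931.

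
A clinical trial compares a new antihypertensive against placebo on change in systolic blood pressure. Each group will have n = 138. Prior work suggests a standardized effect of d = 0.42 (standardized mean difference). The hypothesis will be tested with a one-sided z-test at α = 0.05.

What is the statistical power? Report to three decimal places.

Noncentrality parameter: λ = d·√(n/2) = 0.42 × √(138/2) = 3.4888
Critical value for a one-sided test at α = 0.05: z_α = 1.645.
Power = P(Z > 1.645 − λ) = Φ(1.844) = 0.9674.

Power ≈ 0.967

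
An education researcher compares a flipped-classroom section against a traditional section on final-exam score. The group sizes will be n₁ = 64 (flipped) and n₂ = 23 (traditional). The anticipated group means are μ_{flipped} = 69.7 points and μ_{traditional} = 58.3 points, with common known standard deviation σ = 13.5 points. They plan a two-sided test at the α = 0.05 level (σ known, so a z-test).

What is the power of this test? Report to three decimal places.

Power ≈ 0.935

Standardized effect: d = |μ_{flipped} − μ_{traditional}| / σ = |69.7 − 58.3| / 13.5 = 0.8444
Noncentrality parameter: δ = d / √(1/n₁ + 1/n₂) = 0.8444 / √(1/64 + 1/23) = 3.4735
Critical value for a two-sided test at α = 0.05: z_{α/2} = 1.960.
Power = Φ(δ − 1.960) + Φ(−δ − 1.960) = Φ(1.514) + Φ(-5.433) = 0.9349 + 0.0000 = 0.9349.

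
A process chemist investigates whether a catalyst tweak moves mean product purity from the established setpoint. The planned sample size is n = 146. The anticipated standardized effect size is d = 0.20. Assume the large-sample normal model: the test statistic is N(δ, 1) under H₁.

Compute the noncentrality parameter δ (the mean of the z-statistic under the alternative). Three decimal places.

δ ≈ 2.417

The noncentrality parameter scales effect size by the design's sample-size factor: δ = d·√n = 0.20 × √146 = 2.4166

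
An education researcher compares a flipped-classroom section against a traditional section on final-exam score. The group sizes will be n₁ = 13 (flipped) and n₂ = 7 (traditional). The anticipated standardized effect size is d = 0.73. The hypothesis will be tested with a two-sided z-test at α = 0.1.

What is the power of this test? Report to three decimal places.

Noncentrality parameter: δ = d / √(1/n₁ + 1/n₂) = 0.73 / √(1/13 + 1/7) = 1.5571
Two-sided α = 0.1 → critical value z_{0.05} = 1.645.
Power = Φ(δ − 1.645) + Φ(−δ − 1.645) = Φ(-0.088) + Φ(-3.202) = 0.4651 + 0.0007 = 0.4657.

Power ≈ 0.466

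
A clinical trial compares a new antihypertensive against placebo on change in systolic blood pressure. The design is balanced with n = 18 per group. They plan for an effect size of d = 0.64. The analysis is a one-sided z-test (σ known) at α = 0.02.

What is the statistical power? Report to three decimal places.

Power ≈ 0.447

Noncentrality parameter: δ = d·√(n/2) = 0.64 × √(18/2) = 1.9200
One-sided α = 0.02 → critical value z_{0.02} = 2.054.
Power = Φ(δ − 2.054) = Φ(-0.134) = 0.4468.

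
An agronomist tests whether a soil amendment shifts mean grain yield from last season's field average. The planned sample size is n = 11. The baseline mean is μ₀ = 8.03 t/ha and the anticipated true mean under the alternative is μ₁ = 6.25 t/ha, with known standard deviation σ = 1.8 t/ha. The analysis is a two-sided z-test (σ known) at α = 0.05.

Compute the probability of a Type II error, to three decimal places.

Standardized effect: d = |μ₁ − μ₀| / σ = |6.25 − 8.03| / 1.8 = 0.9889
Noncentrality parameter: δ = d·√n = 0.9889 × √11 = 3.2798
Critical value for a two-sided test at α = 0.05: z_{α/2} = 1.960.
Power = Φ(δ − 1.960) + Φ(−δ − 1.960) = Φ(1.320) + Φ(-5.240) = 0.9066 + 0.0000 = 0.9066.
Type II error: β = 1 − power = 1 − 0.9066 = 0.0934.

β ≈ 0.093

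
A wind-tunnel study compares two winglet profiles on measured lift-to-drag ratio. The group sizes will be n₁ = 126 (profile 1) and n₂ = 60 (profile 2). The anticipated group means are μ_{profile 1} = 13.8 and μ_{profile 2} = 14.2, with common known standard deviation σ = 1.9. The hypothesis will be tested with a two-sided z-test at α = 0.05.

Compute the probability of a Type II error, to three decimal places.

Standardized effect: d = |μ_{profile 1} − μ_{profile 2}| / σ = |13.8 − 14.2| / 1.9 = 0.2105
Noncentrality parameter: δ = d / √(1/n₁ + 1/n₂) = 0.2105 / √(1/126 + 1/60) = 1.3422
Two-sided α = 0.05 → critical value z_{0.025} = 1.960.
Power = Φ(δ − 1.960) + Φ(−δ − 1.960) = Φ(-0.618) + Φ(-3.302) = 0.2684 + 0.0005 = 0.2688.
Type II error: β = 1 − power = 1 − 0.2688 = 0.7312.

β ≈ 0.731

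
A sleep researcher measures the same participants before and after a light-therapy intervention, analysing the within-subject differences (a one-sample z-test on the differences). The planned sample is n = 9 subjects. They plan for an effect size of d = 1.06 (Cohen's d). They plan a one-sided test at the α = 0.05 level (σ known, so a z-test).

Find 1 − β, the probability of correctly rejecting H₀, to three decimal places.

Power ≈ 0.938

Noncentrality parameter: δ = d·√n = 1.06 × √9 = 3.1800
Critical value for a one-sided test at α = 0.05: z_α = 1.645.
Power = Φ(δ − 1.645) = Φ(1.535) = 0.9376.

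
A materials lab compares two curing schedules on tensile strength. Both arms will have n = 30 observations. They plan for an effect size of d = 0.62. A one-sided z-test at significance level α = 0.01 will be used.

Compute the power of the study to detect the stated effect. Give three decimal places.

Noncentrality parameter: δ = d·√(n/2) = 0.62 × √(30/2) = 2.4012
Critical value for a one-sided test at α = 0.01: z_α = 2.326.
Power = P(Z > 2.326 − δ) = Φ(0.075) = 0.5299.

Power ≈ 0.530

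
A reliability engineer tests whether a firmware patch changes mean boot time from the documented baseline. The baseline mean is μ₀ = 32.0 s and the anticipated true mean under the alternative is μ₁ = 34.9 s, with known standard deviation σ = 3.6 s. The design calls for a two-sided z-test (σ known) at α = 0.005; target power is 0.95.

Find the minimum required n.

Standardized effect: d = |μ₁ − μ₀| / σ = |34.9 − 32.0| / 3.6 = 0.8056
Set Φ(δ − 2.807) = 0.95; then δ − 2.807 = Φ⁻¹(0.95) = 1.645, giving δ = 4.452.
(The Φ(−δ − z_{α/2}) term is vanishingly small for δ > 0 and is dropped in the standard sample-size formula.)
δ = d·√n ⇒ n = (δ/d)² = (4.452 / 0.8056)² = 30.54.
Round up to the next whole unit.

n = 31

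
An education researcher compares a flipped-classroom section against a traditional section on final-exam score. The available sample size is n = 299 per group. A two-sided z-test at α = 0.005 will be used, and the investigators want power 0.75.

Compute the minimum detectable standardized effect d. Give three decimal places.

Required noncentrality: δ = z_{0.0025} + z_{0.25} = 2.807 + 0.674 = 3.482.
(Lower-tail contribution to power is negligible for δ > 0.)
δ = d·√(n/2) ⇒ d = δ/√(n/2) = 3.482/√(299/2) = 0.2847.

d ≈ 0.285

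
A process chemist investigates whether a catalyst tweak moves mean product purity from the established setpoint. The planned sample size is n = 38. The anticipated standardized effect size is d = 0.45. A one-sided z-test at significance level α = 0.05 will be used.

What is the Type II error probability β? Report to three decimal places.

Noncentrality parameter: δ = d·√n = 0.45 × √38 = 2.7740
Critical value for a one-sided test at α = 0.05: z_α = 1.645.
Power = P(Z > 1.645 − δ) = Φ(1.129) = 0.8706.
Type II error: β = 1 − power = 1 − 0.8706 = 0.1294.

β ≈ 0.129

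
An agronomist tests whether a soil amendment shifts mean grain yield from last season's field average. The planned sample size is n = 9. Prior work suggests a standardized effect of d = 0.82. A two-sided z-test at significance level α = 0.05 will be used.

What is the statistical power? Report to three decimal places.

Power ≈ 0.691

Noncentrality parameter: δ = d·√n = 0.82 × √9 = 2.4600
Critical value for a two-sided test at α = 0.05: z_{α/2} = 1.960.
Power = Φ(δ − 1.960) + Φ(−δ − 1.960) = Φ(0.500) + Φ(-4.420) = 0.6915 + 0.0000 = 0.6915.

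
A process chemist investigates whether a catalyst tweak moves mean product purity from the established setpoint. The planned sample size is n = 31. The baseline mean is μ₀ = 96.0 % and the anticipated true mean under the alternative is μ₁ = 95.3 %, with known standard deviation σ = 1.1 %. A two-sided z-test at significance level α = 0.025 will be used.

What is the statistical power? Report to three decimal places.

Power ≈ 0.903

Standardized effect: d = |μ₁ − μ₀| / σ = |95.3 − 96.0| / 1.1 = 0.6364
Noncentrality parameter: δ = d·√n = 0.6364 × √31 = 3.5431
Two-sided α = 0.025 → critical value z_{0.0125} = 2.241.
Power = Φ(δ − 2.241) + Φ(−δ − 2.241) = Φ(1.302) + Φ(-5.785) = 0.9035 + 0.0000 = 0.9035.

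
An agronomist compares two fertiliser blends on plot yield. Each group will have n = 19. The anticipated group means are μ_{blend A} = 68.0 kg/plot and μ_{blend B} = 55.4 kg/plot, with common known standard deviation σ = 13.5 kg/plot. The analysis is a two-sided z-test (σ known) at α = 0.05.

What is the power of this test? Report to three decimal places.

Power ≈ 0.820

Standardized effect: d = |μ_{blend A} − μ_{blend B}| / σ = |68.0 − 55.4| / 13.5 = 0.9333
Noncentrality parameter: δ = d·√(n/2) = 0.9333 × √(19/2) = 2.8767
Critical value for a two-sided test at α = 0.05: z_{α/2} = 1.960.
Power = Φ(δ − 1.960) + Φ(−δ − 1.960) = Φ(0.917) + Φ(-4.837) = 0.8204 + 0.0000 = 0.8204.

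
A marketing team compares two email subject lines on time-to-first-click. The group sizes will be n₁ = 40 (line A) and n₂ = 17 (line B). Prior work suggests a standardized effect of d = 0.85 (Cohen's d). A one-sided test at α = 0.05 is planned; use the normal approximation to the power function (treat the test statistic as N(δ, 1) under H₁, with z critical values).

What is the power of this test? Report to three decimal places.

Noncentrality parameter: δ = d / √(1/n₁ + 1/n₂) = 0.85 / √(1/40 + 1/17) = 2.9359
One-sided α = 0.05 → critical value z_{0.05} = 1.645.
Power = Φ(δ − 1.645) = Φ(1.291) = 0.9016.

Power ≈ 0.902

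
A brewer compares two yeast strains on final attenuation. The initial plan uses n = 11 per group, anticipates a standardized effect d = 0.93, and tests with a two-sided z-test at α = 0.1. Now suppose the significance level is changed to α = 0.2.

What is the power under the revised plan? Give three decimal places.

Power ≈ 0.816

δ = d·√(n/2) = 0.93 × √(11/2) = 2.1810 (unchanged). New critical value: z_{0.1} = 1.282.
Revised power = Φ(δ − 1.282) + Φ(−δ − 1.282) = Φ(0.899) + Φ(-3.463) = 0.8158 + 0.0003 = 0.8161.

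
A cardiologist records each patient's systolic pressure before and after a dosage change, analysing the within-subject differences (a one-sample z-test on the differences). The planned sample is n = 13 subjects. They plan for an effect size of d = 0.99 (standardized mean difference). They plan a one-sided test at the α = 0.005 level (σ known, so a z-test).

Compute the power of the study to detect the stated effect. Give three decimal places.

Noncentrality parameter: δ = d·√n = 0.99 × √13 = 3.5695
Critical value for a one-sided test at α = 0.005: z_α = 2.576.
Power = P(Z > 2.576 − δ) = Φ(0.994) = 0.8398.

Power ≈ 0.840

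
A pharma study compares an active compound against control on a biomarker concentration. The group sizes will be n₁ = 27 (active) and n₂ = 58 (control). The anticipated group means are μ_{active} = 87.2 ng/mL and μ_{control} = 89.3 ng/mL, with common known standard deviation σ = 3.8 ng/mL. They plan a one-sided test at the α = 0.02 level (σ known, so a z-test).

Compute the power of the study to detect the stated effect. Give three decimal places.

Standardized effect: d = |μ_{active} − μ_{control}| / σ = |87.2 − 89.3| / 3.8 = 0.5526
Noncentrality parameter: δ = d / √(1/n₁ + 1/n₂) = 0.5526 / √(1/27 + 1/58) = 2.3720
Critical value for a one-sided test at α = 0.02: z_α = 2.054.
Power = P(Z > 2.054 − δ) = Φ(0.318) = 0.6249.

Power ≈ 0.625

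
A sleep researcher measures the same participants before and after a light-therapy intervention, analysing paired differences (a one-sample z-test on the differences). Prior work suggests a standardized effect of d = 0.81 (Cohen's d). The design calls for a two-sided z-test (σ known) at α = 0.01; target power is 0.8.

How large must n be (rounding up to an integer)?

n = 18

Set Φ(δ − 2.576) = 0.8; then δ − 2.576 = Φ⁻¹(0.8) = 0.842, giving δ = 3.417.
(For δ > 0 the lower-tail rejection region contributes negligibly to power, so the one-term inversion is standard.)
δ = d·√n ⇒ n = (δ/d)² = (3.417 / 0.81)² = 17.80.
Round up to the next whole unit.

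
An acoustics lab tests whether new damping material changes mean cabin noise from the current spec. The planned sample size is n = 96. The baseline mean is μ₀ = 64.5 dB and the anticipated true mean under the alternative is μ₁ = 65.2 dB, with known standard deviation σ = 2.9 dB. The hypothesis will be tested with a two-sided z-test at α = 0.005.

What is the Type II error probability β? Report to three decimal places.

β ≈ 0.671

Standardized effect: d = |μ₁ − μ₀| / σ = |65.2 − 64.5| / 2.9 = 0.2414
Noncentrality parameter: δ = d·√n = 0.2414 × √96 = 2.3650
Two-sided α = 0.005 → critical value z_{0.0025} = 2.807.
Power = Φ(δ − 2.807) + Φ(−δ − 2.807) = Φ(-0.442) + Φ(-5.172) = 0.3292 + 0.0000 = 0.3292.
Type II error: β = 1 − power = 1 − 0.3292 = 0.6708.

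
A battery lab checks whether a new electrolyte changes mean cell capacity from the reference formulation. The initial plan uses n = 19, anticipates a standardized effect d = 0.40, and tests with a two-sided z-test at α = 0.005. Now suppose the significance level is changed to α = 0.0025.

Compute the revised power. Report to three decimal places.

Power ≈ 0.100

δ = d·√n = 0.40 × √19 = 1.7436 (unchanged). New critical value: z_{0.0013} = 3.023.
Revised power = Φ(δ − 3.023) + Φ(−δ − 3.023) = Φ(-1.280) + Φ(-4.767) = 0.1003 + 0.0000 = 0.1003.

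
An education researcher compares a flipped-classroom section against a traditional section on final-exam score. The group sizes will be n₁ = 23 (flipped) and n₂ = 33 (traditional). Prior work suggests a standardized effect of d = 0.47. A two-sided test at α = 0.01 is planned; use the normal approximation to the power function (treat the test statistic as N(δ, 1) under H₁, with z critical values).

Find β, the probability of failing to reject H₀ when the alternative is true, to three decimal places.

Noncentrality parameter: δ = d / √(1/n₁ + 1/n₂) = 0.47 / √(1/23 + 1/33) = 1.7303
Two-sided α = 0.01 → critical value z_{0.005} = 2.576.
Power = Φ(δ − 2.576) + Φ(−δ − 2.576) = Φ(-0.846) + Φ(-4.306) = 0.1989 + 0.0000 = 0.1989.
Type II error: β = 1 − power = 1 − 0.1989 = 0.8011.

β ≈ 0.801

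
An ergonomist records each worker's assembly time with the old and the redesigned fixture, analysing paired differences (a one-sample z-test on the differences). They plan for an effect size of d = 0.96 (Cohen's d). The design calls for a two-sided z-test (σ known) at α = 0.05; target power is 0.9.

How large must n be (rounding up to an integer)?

For power 0.9 need Φ(δ − z_{0.025}) = 0.9, so δ = z_{0.025} + z_{0.10} = 1.960 + 1.282 = 3.242.
(Ignoring the negligible lower-tail rejection probability gives the usual closed-form inversion.)
δ = d·√n ⇒ n = (δ/d)² = (3.242 / 0.96)² = 11.40.
Round up to the next whole unit.

n = 12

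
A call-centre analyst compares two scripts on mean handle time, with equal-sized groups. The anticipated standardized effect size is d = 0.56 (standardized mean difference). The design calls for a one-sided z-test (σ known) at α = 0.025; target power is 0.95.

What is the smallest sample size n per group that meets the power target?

n = 83 per group

For power 0.95 need Φ(δ − z_{0.025}) = 0.95, so δ = z_{0.025} + z_{0.05} = 1.960 + 1.645 = 3.605.
δ = d·√(n/2) ⇒ n = 2(δ/d)² = 2 × (3.605 / 0.56)² = 82.87.
Round up to the next whole unit.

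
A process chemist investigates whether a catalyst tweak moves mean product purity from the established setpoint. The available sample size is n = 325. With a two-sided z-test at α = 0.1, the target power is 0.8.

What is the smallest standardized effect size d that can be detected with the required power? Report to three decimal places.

d ≈ 0.138

Need Φ(δ − 1.645) = 0.8, so δ = 1.645 + 0.842 = 2.486.
(The second rejection-region term Φ(−δ − z_{α/2}) is negligible and dropped.)
δ = d·√n ⇒ d = δ/√n = 2.486/√325 = 0.1379.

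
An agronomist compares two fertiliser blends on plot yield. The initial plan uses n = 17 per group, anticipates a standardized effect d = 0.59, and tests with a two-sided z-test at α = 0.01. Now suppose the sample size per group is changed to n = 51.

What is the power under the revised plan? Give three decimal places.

Power ≈ 0.657

With n = 51 per group: δ = d·√(n/2) = 0.59 × √(51/2) = 2.9794. Critical value z_{0.005} = 2.576.
Revised power = Φ(δ − 2.576) + Φ(−δ − 2.576) = Φ(0.404) + Φ(-5.555) = 0.6567 + 0.0000 = 0.6567.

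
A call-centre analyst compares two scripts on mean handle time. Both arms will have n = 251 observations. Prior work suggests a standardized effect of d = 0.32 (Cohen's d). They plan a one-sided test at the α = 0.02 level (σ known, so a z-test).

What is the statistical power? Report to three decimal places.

Noncentrality parameter: δ = d·√(n/2) = 0.32 × √(251/2) = 3.5849
One-sided α = 0.02 → critical value z_{0.02} = 2.054.
Power = Φ(δ − 2.054) = Φ(1.531) = 0.9371.

Power ≈ 0.937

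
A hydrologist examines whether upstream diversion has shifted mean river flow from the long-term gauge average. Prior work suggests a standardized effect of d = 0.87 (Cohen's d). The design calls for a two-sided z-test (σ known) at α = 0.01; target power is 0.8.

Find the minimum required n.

For power 0.8 need Φ(δ − z_{0.005}) = 0.8, so δ = z_{0.005} + z_{0.20} = 2.576 + 0.842 = 3.417.
(The Φ(−δ − z_{α/2}) term is vanishingly small for δ > 0 and is dropped in the standard sample-size formula.)
δ = d·√n ⇒ n = (δ/d)² = (3.417 / 0.87)² = 15.43.
Rounding up, n = 16.

n = 16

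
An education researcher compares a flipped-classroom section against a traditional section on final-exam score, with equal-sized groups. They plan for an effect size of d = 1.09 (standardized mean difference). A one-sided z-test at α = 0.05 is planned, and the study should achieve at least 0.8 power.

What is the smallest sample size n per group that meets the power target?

n = 11 per group

For power 0.8 need Φ(δ − z_{0.05}) = 0.8, so δ = z_{0.05} + z_{0.20} = 1.645 + 0.842 = 2.486.
δ = d·√(n/2) ⇒ n = 2(δ/d)² = 2 × (2.486 / 1.09)² = 10.41.
Rounding up, n = 11 per group.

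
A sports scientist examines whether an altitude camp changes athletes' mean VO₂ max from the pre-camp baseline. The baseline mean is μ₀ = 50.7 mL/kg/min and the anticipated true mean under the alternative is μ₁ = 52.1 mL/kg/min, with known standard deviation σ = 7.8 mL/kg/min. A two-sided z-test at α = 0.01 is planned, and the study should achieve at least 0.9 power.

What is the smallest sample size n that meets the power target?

n = 462

Standardized effect: d = |μ₁ − μ₀| / σ = |52.1 − 50.7| / 7.8 = 0.1795
For power 0.9 need Φ(δ − z_{0.005}) = 0.9, so δ = z_{0.005} + z_{0.10} = 2.576 + 1.282 = 3.857.
(The Φ(−δ − z_{α/2}) term is vanishingly small for δ > 0 and is dropped in the standard sample-size formula.)
δ = d·√n ⇒ n = (δ/d)² = (3.857 / 0.1795)² = 461.87.
Rounding up, n = 462.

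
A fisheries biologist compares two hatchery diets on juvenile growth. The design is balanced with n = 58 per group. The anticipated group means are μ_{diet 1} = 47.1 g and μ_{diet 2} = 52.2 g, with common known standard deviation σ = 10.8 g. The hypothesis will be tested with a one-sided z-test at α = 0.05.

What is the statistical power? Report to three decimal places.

Power ≈ 0.815

Standardized effect: d = |μ_{diet 1} − μ_{diet 2}| / σ = |47.1 − 52.2| / 10.8 = 0.4722
Noncentrality parameter: λ = d·√(n/2) = 0.4722 × √(58/2) = 2.5430
Critical value for a one-sided test at α = 0.05: z_α = 1.645.
Power = Φ(λ − 1.645) = Φ(0.898) = 0.8154.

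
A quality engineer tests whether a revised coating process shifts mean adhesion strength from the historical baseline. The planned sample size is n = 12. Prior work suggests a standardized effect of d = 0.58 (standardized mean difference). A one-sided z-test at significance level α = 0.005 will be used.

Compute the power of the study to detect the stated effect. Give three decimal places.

Noncentrality parameter: δ = d·√n = 0.58 × √12 = 2.0092
Critical value for a one-sided test at α = 0.005: z_α = 2.576.
Power = P(Z > 2.576 − δ) = Φ(-0.567) = 0.2855.

Power ≈ 0.285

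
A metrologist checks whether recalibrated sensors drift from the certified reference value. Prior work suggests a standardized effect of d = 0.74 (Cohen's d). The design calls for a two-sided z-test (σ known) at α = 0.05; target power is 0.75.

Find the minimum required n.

n = 13

For power 0.75 need Φ(δ − z_{0.025}) = 0.75, so δ = z_{0.025} + z_{0.25} = 1.960 + 0.674 = 2.634.
(For δ > 0 the lower-tail rejection region contributes negligibly to power, so the one-term inversion is standard.)
δ = d·√n ⇒ n = (δ/d)² = (2.634 / 0.74)² = 12.67.
Rounding up, n = 13.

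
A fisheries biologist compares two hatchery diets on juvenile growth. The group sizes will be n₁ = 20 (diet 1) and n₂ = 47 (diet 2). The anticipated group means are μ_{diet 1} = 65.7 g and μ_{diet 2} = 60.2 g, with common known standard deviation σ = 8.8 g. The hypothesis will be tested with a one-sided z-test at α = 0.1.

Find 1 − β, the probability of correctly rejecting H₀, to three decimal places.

Standardized effect: d = |μ_{diet 1} − μ_{diet 2}| / σ = |65.7 − 60.2| / 8.8 = 0.6250
Noncentrality parameter: δ = d / √(1/n₁ + 1/n₂) = 0.6250 / √(1/20 + 1/47) = 2.3410
One-sided α = 0.1 → critical value z_{0.1} = 1.282.
Power = Φ(δ − 1.282) = Φ(1.059) = 0.8553.

Power ≈ 0.855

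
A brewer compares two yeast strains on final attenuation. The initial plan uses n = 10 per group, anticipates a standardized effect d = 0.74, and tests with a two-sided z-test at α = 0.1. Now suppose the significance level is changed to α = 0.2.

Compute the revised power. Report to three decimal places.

Power ≈ 0.647

δ = d·√(n/2) = 0.74 × √(10/2) = 1.6547 (unchanged). New critical value: z_{0.1} = 1.282.
Revised power = Φ(δ − 1.282) + Φ(−δ − 1.282) = Φ(0.373) + Φ(-2.936) = 0.6455 + 0.0017 = 0.6471.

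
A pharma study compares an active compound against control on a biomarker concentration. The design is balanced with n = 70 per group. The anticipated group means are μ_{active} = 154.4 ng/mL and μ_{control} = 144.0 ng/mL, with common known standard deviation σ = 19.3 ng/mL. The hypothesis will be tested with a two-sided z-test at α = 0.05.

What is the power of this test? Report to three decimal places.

Power ≈ 0.890

Standardized effect: d = |μ_{active} − μ_{control}| / σ = |154.4 − 144.0| / 19.3 = 0.5389
Noncentrality parameter: δ = d·√(n/2) = 0.5389 × √(70/2) = 3.1879
Two-sided α = 0.05 → critical value z_{0.025} = 1.960.
Power = Φ(δ − 1.960) + Φ(−δ − 1.960) = Φ(1.228) + Φ(-5.148) = 0.8903 + 0.0000 = 0.8903.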